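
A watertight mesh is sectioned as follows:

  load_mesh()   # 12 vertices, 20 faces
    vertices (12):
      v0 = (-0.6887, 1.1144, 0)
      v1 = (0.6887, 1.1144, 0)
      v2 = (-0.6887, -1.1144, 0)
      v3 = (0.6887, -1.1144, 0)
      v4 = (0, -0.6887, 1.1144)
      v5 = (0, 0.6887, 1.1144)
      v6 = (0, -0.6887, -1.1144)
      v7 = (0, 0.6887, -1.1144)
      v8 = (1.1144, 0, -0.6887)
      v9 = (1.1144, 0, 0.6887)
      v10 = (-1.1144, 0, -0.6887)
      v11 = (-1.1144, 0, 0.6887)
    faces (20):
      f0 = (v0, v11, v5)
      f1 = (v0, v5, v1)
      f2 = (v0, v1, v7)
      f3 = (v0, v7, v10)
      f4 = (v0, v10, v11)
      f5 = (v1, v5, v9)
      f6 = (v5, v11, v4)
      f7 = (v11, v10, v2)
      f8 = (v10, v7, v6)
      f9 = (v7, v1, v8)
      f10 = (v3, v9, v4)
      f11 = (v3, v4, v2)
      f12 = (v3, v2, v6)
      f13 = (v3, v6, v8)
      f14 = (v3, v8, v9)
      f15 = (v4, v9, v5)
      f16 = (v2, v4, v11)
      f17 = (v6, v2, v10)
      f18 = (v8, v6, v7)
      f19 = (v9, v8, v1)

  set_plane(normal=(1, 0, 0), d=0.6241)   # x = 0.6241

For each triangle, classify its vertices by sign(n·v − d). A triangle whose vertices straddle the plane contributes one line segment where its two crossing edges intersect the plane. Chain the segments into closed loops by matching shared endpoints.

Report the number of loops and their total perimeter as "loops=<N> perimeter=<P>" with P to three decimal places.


loops=1 perimeter=6.024

Straddling triangles (10 of 20):
  (v0,v5,v1) [--+] → (0.6241, 1.07447, 0.104531)–(0.6241, 1.1144, 0)  len=0.1119
  (v0,v1,v7) [-+-] → (0.6241, 1.1144, 0)–(0.6241, 1.07447, -0.104531)  len=0.1119
  (v1,v5,v9) [+-+] → (0.6241, 1.07447, 0.104531)–(0.6241, 0.303006, 0.875994)  len=1.0910
  (v7,v1,v8) [-++] → (0.6241, 1.07447, -0.104531)–(0.6241, 0.303006, -0.875994)  len=1.0910
  (v3,v9,v4) [++-] → (0.6241, -0.303006, 0.875994)–(0.6241, -1.07447, 0.104531)  len=1.0910
  (v3,v4,v2) [+--] → (0.6241, -1.07447, 0.104531)–(0.6241, -1.1144, 0)  len=0.1119
  (v3,v2,v6) [+--] → (0.6241, -1.1144, 0)–(0.6241, -1.07447, -0.104531)  len=0.1119
  (v3,v6,v8) [+-+] → (0.6241, -1.07447, -0.104531)–(0.6241, -0.303006, -0.875994)  len=1.0910
  (v4,v9,v5) [-+-] → (0.6241, -0.303006, 0.875994)–(0.6241, 0.303006, 0.875994)  len=0.6060
  (v8,v6,v7) [+--] → (0.6241, -0.303006, -0.875994)–(0.6241, 0.303006, -0.875994)  len=0.6060

Chained into 1 loop(s):
  loop 1: 10 segments, perimeter = 6.0237
Total perimeter = 6.024


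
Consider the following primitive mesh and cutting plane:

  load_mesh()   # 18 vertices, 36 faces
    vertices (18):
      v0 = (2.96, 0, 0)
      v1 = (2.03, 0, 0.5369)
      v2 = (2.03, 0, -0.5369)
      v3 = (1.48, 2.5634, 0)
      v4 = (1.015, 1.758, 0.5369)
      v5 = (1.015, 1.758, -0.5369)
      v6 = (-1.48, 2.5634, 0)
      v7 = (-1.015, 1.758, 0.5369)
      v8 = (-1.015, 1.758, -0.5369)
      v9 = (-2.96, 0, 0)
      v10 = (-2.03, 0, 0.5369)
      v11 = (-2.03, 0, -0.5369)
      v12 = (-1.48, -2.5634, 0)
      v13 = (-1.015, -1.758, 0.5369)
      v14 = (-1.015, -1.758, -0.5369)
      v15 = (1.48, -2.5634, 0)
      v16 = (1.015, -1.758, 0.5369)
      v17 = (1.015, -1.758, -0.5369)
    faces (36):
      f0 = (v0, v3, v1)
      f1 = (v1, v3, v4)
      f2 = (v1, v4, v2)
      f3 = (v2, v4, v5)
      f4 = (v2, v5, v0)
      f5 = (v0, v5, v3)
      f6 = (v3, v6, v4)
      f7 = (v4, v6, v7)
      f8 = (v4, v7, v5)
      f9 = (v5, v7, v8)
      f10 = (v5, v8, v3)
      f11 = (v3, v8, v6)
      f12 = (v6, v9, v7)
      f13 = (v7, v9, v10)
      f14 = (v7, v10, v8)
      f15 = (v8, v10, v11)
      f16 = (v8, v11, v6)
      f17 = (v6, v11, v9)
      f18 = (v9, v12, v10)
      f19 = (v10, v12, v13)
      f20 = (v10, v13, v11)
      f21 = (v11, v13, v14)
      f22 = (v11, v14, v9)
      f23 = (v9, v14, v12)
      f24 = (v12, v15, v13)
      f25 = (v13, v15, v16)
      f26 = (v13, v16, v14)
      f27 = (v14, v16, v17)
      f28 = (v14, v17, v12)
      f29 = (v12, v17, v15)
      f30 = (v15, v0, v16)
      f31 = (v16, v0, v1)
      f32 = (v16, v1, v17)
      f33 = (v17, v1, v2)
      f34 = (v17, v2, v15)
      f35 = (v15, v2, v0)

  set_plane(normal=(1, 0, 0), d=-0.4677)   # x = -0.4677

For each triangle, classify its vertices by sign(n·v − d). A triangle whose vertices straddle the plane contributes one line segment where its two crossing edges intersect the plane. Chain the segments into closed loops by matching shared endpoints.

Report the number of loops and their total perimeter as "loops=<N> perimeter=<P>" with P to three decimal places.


Straddling triangles (12 of 36):
  (v3,v6,v4) [+-+] → (-0.4677, 2.5634, 0)–(-0.4677, 2.23662, 0.217837)  len=0.3927
  (v4,v6,v7) [+--] → (-0.4677, 2.23662, 0.217837)–(-0.4677, 1.758, 0.5369)  len=0.5752
  (v4,v7,v5) [+-+] → (-0.4677, 1.758, 0.5369)–(-0.4677, 1.758, 0.247397)  len=0.2895
  (v5,v7,v8) [+--] → (-0.4677, 1.758, 0.247397)–(-0.4677, 1.758, -0.5369)  len=0.7843
  (v5,v8,v3) [+-+] → (-0.4677, 1.758, -0.5369)–(-0.4677, 1.93467, -0.419126)  len=0.2123
  (v3,v8,v6) [+--] → (-0.4677, 1.93467, -0.419126)–(-0.4677, 2.5634, 0)  len=0.7556
  (v12,v15,v13) [-+-] → (-0.4677, -2.5634, 0)–(-0.4677, -1.93467, 0.419126)  len=0.7556
  (v13,v15,v16) [-++] → (-0.4677, -1.93467, 0.419126)–(-0.4677, -1.758, 0.5369)  len=0.2123
  (v13,v16,v14) [-+-] → (-0.4677, -1.758, 0.5369)–(-0.4677, -1.758, -0.247397)  len=0.7843
  (v14,v16,v17) [-++] → (-0.4677, -1.758, -0.247397)–(-0.4677, -1.758, -0.5369)  len=0.2895
  (v14,v17,v12) [-+-] → (-0.4677, -1.758, -0.5369)–(-0.4677, -2.23662, -0.217837)  len=0.5752
  (v12,v17,v15) [-++] → (-0.4677, -2.23662, -0.217837)–(-0.4677, -2.5634, 0)  len=0.3927

Chained into 2 loop(s):
  loop 1: 6 segments, perimeter = 3.0097
  loop 2: 6 segments, perimeter = 3.0097
Total perimeter = 6.019

loops=2 perimeter=6.019


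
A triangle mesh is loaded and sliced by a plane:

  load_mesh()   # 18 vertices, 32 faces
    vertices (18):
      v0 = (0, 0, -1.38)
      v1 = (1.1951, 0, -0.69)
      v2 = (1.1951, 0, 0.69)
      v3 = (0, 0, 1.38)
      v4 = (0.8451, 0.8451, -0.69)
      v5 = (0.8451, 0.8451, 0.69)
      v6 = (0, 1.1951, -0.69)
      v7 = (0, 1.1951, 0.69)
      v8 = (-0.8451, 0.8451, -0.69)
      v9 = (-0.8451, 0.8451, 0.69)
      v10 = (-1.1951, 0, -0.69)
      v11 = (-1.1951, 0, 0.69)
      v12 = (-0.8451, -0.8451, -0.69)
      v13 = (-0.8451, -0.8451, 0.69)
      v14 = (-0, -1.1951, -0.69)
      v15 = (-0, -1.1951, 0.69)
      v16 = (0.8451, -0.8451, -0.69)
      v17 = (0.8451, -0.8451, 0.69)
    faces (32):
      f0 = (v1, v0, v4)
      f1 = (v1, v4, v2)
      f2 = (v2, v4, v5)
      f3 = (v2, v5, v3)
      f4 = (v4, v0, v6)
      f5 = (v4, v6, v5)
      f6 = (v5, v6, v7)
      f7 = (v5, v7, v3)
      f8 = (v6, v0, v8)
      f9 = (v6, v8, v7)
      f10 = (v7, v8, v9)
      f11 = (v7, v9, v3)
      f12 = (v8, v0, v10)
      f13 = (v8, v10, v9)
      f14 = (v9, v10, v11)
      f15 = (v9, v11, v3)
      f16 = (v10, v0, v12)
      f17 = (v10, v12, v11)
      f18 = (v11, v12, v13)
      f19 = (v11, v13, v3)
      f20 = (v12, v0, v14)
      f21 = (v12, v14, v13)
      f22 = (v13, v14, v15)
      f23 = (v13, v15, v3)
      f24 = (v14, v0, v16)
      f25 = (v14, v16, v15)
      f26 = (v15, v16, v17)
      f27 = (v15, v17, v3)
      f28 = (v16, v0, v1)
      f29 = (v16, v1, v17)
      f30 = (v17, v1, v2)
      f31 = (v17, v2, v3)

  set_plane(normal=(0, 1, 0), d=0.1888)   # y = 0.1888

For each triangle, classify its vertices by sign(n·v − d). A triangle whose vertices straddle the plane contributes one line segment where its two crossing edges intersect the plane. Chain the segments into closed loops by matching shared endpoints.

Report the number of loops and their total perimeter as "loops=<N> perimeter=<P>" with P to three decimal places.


Straddling triangles (12 of 32):
  (v1,v0,v4) [--+] → (0.1888, 0.1888, -1.22585)–(1.11691, 0.1888, -0.69)  len=1.0717
  (v1,v4,v2) [-+-] → (1.11691, 0.1888, -0.69)–(1.11691, 0.1888, 0.3817)  len=1.0717
  (v2,v4,v5) [-++] → (1.11691, 0.1888, 0.3817)–(1.11691, 0.1888, 0.69)  len=0.3083
  (v2,v5,v3) [-+-] → (1.11691, 0.1888, 0.69)–(0.1888, 0.1888, 1.22585)  len=1.0717
  (v4,v0,v6) [+-+] → (0.1888, 0.1888, -1.22585)–(0, 0.1888, -1.27099)  len=0.1941
  (v5,v7,v3) [++-] → (0, 0.1888, 1.27099)–(0.1888, 0.1888, 1.22585)  len=0.1941
  (v6,v0,v8) [+-+] → (0, 0.1888, -1.27099)–(-0.1888, 0.1888, -1.22585)  len=0.1941
  (v7,v9,v3) [++-] → (-0.1888, 0.1888, 1.22585)–(0, 0.1888, 1.27099)  len=0.1941
  (v8,v0,v10) [+--] → (-0.1888, 0.1888, -1.22585)–(-1.11691, 0.1888, -0.69)  len=1.0717
  (v8,v10,v9) [+-+] → (-1.11691, 0.1888, -0.69)–(-1.11691, 0.1888, -0.3817)  len=0.3083
  (v9,v10,v11) [+--] → (-1.11691, 0.1888, -0.3817)–(-1.11691, 0.1888, 0.69)  len=1.0717
  (v9,v11,v3) [+--] → (-1.11691, 0.1888, 0.69)–(-0.1888, 0.1888, 1.22585)  len=1.0717

Chained into 1 loop(s):
  loop 1: 12 segments, perimeter = 7.8233
Total perimeter = 7.823

loops=1 perimeter=7.823


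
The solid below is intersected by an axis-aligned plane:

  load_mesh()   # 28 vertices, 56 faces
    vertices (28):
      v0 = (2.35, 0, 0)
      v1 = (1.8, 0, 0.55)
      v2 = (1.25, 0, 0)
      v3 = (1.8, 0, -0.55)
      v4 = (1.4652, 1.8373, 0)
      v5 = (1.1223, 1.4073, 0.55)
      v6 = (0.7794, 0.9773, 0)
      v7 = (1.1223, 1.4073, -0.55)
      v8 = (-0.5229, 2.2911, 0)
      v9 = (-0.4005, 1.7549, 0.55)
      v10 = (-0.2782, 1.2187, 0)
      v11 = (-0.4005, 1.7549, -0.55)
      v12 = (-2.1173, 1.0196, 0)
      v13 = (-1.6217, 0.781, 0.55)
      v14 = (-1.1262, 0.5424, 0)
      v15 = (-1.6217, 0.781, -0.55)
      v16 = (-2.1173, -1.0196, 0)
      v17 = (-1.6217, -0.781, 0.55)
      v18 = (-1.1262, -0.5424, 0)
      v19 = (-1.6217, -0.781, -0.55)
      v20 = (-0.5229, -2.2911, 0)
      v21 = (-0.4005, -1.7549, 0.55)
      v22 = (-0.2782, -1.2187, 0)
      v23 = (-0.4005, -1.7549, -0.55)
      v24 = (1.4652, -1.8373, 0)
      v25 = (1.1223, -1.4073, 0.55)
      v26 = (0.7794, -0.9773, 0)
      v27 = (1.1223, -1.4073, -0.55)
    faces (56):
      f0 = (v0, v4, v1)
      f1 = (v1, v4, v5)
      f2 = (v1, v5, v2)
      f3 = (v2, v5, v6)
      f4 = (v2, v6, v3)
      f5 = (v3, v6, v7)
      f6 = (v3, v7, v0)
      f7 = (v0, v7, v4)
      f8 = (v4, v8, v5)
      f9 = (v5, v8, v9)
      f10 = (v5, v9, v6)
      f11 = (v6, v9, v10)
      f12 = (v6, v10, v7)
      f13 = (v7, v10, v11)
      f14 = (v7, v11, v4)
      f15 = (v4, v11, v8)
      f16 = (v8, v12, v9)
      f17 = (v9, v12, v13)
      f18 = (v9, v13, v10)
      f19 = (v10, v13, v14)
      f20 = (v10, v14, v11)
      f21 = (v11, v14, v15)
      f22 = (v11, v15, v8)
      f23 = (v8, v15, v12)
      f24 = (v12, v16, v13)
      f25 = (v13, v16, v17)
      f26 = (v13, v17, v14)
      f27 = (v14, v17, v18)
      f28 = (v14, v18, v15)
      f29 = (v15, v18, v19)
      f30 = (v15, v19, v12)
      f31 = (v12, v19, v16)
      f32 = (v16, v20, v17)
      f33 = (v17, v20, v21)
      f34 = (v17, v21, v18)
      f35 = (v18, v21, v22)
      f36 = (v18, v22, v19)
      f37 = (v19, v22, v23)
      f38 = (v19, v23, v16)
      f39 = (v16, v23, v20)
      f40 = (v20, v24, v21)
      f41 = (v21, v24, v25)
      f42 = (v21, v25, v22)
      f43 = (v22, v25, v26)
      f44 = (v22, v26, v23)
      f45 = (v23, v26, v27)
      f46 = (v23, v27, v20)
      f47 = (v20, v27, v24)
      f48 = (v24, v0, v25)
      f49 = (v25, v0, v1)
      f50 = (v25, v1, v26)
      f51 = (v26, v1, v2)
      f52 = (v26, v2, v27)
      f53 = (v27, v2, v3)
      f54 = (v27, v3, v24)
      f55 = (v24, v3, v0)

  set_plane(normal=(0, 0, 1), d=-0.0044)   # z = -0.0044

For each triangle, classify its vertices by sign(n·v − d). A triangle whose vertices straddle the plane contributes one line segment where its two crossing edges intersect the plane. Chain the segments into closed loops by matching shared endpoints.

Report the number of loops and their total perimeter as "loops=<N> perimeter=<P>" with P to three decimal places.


Straddling triangles (28 of 56):
  (v2,v6,v3) [++-] → (0.787565, 0.969482, -0.0044)–(1.2544, 0, -0.0044)  len=1.0760
  (v3,v6,v7) [-+-] → (0.787565, 0.969482, -0.0044)–(0.782143, 0.98074, -0.0044)  len=0.0125
  (v3,v7,v0) [--+] → (2.34018, 0.0112584, -0.0044)–(2.3456, 0, -0.0044)  len=0.0125
  (v0,v7,v4) [+-+] → (2.34018, 0.0112584, -0.0044)–(1.46246, 1.83386, -0.0044)  len=2.0229
  (v6,v10,v7) [++-] → (-0.266996, 1.22021, -0.0044)–(0.782143, 0.98074, -0.0044)  len=1.0761
  (v7,v10,v11) [-+-] → (-0.266996, 1.22021, -0.0044)–(-0.279178, 1.22299, -0.0044)  len=0.0125
  (v7,v11,v4) [--+] → (1.45027, 1.83664, -0.0044)–(1.46246, 1.83386, -0.0044)  len=0.0125
  (v4,v11,v8) [+-+] → (1.45027, 1.83664, -0.0044)–(-0.521921, 2.28681, -0.0044)  len=2.0229
  (v10,v14,v11) [++-] → (-1.12039, 0.5521, -0.0044)–(-0.279178, 1.22299, -0.0044)  len=1.0760
  (v11,v14,v15) [-+-] → (-1.12039, 0.5521, -0.0044)–(-1.13016, 0.544309, -0.0044)  len=0.0125
  (v11,v15,v8) [--+] → (-0.53169, 2.27902, -0.0044)–(-0.521921, 2.28681, -0.0044)  len=0.0125
  (v8,v15,v12) [+-+] → (-0.53169, 2.27902, -0.0044)–(-2.11334, 1.01769, -0.0044)  len=2.0230
  (v14,v18,v15) [++-] → (-1.13016, -0.531813, -0.0044)–(-1.13016, 0.544309, -0.0044)  len=1.0761
  (v15,v18,v19) [-+-] → (-1.13016, -0.531813, -0.0044)–(-1.13016, -0.544309, -0.0044)  len=0.0125
  (v15,v19,v12) [--+] → (-2.11334, 1.0052, -0.0044)–(-2.11334, 1.01769, -0.0044)  len=0.0125
  (v12,v19,v16) [+-+] → (-2.11334, 1.0052, -0.0044)–(-2.11334, -1.01769, -0.0044)  len=2.0229
  (v18,v22,v19) [++-] → (-0.288948, -1.2152, -0.0044)–(-1.13016, -0.544309, -0.0044)  len=1.0760
  (v19,v22,v23) [-+-] → (-0.288948, -1.2152, -0.0044)–(-0.279178, -1.22299, -0.0044)  len=0.0125
  (v19,v23,v16) [--+] → (-2.10357, -1.02548, -0.0044)–(-2.11334, -1.01769, -0.0044)  len=0.0125
  (v16,v23,v20) [+-+] → (-2.10357, -1.02548, -0.0044)–(-0.521921, -2.28681, -0.0044)  len=2.0230
  (v22,v26,v23) [++-] → (0.769961, -0.983521, -0.0044)–(-0.279178, -1.22299, -0.0044)  len=1.0761
  (v23,v26,v27) [-+-] → (0.769961, -0.983521, -0.0044)–(0.782143, -0.98074, -0.0044)  len=0.0125
  (v23,v27,v20) [--+] → (-0.509738, -2.28403, -0.0044)–(-0.521921, -2.28681, -0.0044)  len=0.0125
  (v20,v27,v24) [+-+] → (-0.509738, -2.28403, -0.0044)–(1.46246, -1.83386, -0.0044)  len=2.0229
  (v26,v2,v27) [++-] → (1.24898, -0.0112584, -0.0044)–(0.782143, -0.98074, -0.0044)  len=1.0760
  (v27,v2,v3) [-+-] → (1.24898, -0.0112584, -0.0044)–(1.2544, 0, -0.0044)  len=0.0125
  (v27,v3,v24) [--+] → (1.46788, -1.8226, -0.0044)–(1.46246, -1.83386, -0.0044)  len=0.0125
  (v24,v3,v0) [+-+] → (1.46788, -1.8226, -0.0044)–(2.3456, 0, -0.0044)  len=2.0229

Chained into 2 loop(s):
  loop 1: 14 segments, perimeter = 7.6199
  loop 2: 14 segments, perimeter = 14.2481
Total perimeter = 21.868

loops=2 perimeter=21.868


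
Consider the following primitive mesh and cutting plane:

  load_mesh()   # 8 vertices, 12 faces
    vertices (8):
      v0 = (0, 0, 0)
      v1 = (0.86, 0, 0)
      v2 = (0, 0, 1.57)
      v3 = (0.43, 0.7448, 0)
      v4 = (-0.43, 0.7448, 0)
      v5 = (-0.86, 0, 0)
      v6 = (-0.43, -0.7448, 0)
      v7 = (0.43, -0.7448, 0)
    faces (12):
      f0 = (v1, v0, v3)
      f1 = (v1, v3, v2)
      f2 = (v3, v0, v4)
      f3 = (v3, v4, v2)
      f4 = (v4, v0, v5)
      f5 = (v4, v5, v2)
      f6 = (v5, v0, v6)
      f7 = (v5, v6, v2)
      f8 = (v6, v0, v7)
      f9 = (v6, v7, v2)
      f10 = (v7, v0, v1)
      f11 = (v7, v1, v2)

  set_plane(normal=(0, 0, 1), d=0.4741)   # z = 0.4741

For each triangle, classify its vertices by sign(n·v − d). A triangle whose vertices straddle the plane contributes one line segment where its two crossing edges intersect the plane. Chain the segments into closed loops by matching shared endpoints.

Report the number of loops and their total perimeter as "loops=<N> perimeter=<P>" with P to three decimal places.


loops=1 perimeter=3.602

Straddling triangles (6 of 12):
  (v1,v3,v2) [--+] → (0.300151, 0.519889, 0.4741)–(0.600302, 0, 0.4741)  len=0.6003
  (v3,v4,v2) [--+] → (-0.300151, 0.519889, 0.4741)–(0.300151, 0.519889, 0.4741)  len=0.6003
  (v4,v5,v2) [--+] → (-0.600302, 0, 0.4741)–(-0.300151, 0.519889, 0.4741)  len=0.6003
  (v5,v6,v2) [--+] → (-0.300151, -0.519889, 0.4741)–(-0.600302, 0, 0.4741)  len=0.6003
  (v6,v7,v2) [--+] → (0.300151, -0.519889, 0.4741)–(-0.300151, -0.519889, 0.4741)  len=0.6003
  (v7,v1,v2) [--+] → (0.600302, 0, 0.4741)–(0.300151, -0.519889, 0.4741)  len=0.6003

Chained into 1 loop(s):
  loop 1: 6 segments, perimeter = 3.6019
Total perimeter = 3.602


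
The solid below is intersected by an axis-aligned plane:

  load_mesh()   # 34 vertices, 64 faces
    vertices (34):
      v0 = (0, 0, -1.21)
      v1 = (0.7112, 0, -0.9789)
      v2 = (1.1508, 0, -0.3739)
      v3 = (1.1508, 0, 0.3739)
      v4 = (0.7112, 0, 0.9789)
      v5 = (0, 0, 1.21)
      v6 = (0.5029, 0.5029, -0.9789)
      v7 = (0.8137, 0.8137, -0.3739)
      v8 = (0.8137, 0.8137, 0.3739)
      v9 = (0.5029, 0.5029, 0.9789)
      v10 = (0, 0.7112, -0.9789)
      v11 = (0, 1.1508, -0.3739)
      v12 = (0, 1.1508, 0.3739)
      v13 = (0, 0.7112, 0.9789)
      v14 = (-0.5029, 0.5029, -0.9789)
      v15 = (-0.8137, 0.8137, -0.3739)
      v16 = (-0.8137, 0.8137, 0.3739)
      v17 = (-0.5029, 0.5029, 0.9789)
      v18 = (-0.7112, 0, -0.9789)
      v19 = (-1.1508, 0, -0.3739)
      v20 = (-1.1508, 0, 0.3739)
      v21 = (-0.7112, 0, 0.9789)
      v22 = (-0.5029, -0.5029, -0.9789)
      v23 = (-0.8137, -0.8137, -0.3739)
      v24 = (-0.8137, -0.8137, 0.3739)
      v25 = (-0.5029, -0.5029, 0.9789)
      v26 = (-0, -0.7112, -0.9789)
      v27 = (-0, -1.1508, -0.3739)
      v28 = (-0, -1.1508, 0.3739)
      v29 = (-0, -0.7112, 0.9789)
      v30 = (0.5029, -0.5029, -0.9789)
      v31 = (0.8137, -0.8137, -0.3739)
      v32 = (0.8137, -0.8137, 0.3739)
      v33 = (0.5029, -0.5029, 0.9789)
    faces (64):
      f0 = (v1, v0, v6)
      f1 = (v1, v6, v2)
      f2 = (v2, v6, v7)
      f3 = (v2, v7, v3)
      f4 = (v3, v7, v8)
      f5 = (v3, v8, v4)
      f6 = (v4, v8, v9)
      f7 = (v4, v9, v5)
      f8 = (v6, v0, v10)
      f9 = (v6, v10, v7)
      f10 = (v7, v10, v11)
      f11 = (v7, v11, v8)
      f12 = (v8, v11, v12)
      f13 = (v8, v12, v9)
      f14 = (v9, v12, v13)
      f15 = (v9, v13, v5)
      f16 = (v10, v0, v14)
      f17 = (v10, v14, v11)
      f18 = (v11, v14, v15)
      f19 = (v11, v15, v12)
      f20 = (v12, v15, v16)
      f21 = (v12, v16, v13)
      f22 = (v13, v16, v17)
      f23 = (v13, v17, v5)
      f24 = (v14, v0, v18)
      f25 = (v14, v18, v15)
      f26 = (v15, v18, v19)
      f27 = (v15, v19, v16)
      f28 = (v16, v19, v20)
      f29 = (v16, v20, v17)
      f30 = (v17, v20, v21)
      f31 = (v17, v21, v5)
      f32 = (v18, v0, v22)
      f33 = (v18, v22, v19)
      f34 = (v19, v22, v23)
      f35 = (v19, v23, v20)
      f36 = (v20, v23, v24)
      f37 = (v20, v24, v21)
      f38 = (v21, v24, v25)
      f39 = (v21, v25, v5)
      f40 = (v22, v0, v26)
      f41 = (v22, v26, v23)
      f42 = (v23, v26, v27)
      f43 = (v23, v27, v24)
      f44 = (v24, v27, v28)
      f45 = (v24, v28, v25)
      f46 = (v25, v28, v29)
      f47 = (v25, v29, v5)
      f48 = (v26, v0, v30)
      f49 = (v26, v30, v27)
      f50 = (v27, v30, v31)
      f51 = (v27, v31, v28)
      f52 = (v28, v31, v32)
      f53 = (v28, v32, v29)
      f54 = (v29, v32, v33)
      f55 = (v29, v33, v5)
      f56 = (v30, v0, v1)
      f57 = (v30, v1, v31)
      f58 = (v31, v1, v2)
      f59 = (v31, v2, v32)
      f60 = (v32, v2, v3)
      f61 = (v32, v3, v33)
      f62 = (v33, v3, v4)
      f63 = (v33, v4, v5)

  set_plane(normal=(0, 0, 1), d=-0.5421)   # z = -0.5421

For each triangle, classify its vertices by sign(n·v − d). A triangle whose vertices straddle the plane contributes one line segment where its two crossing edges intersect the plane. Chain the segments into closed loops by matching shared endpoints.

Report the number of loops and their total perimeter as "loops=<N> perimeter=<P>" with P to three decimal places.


Straddling triangles (16 of 64):
  (v1,v6,v2) [--+] → (0.970673, 0.139815, -0.5421)–(1.02858, 0, -0.5421)  len=0.1513
  (v2,v6,v7) [+-+] → (0.970673, 0.139815, -0.5421)–(0.727292, 0.727292, -0.5421)  len=0.6359
  (v6,v10,v7) [--+] → (0.587478, 0.785203, -0.5421)–(0.727292, 0.727292, -0.5421)  len=0.1513
  (v7,v10,v11) [+-+] → (0.587478, 0.785203, -0.5421)–(0, 1.02858, -0.5421)  len=0.6359
  (v10,v14,v11) [--+] → (-0.139815, 0.970673, -0.5421)–(0, 1.02858, -0.5421)  len=0.1513
  (v11,v14,v15) [+-+] → (-0.139815, 0.970673, -0.5421)–(-0.727292, 0.727292, -0.5421)  len=0.6359
  (v14,v18,v15) [--+] → (-0.785203, 0.587478, -0.5421)–(-0.727292, 0.727292, -0.5421)  len=0.1513
  (v15,v18,v19) [+-+] → (-0.785203, 0.587478, -0.5421)–(-1.02858, 0, -0.5421)  len=0.6359
  (v18,v22,v19) [--+] → (-0.970673, -0.139815, -0.5421)–(-1.02858, 0, -0.5421)  len=0.1513
  (v19,v22,v23) [+-+] → (-0.970673, -0.139815, -0.5421)–(-0.727292, -0.727292, -0.5421)  len=0.6359
  (v22,v26,v23) [--+] → (-0.587478, -0.785203, -0.5421)–(-0.727292, -0.727292, -0.5421)  len=0.1513
  (v23,v26,v27) [+-+] → (-0.587478, -0.785203, -0.5421)–(0, -1.02858, -0.5421)  len=0.6359
  (v26,v30,v27) [--+] → (0.139815, -0.970673, -0.5421)–(0, -1.02858, -0.5421)  len=0.1513
  (v27,v30,v31) [+-+] → (0.139815, -0.970673, -0.5421)–(0.727292, -0.727292, -0.5421)  len=0.6359
  (v30,v1,v31) [--+] → (0.785203, -0.587478, -0.5421)–(0.727292, -0.727292, -0.5421)  len=0.1513
  (v31,v1,v2) [+-+] → (0.785203, -0.587478, -0.5421)–(1.02858, 0, -0.5421)  len=0.6359

Chained into 1 loop(s):
  loop 1: 16 segments, perimeter = 6.2978
Total perimeter = 6.298

loops=1 perimeter=6.298


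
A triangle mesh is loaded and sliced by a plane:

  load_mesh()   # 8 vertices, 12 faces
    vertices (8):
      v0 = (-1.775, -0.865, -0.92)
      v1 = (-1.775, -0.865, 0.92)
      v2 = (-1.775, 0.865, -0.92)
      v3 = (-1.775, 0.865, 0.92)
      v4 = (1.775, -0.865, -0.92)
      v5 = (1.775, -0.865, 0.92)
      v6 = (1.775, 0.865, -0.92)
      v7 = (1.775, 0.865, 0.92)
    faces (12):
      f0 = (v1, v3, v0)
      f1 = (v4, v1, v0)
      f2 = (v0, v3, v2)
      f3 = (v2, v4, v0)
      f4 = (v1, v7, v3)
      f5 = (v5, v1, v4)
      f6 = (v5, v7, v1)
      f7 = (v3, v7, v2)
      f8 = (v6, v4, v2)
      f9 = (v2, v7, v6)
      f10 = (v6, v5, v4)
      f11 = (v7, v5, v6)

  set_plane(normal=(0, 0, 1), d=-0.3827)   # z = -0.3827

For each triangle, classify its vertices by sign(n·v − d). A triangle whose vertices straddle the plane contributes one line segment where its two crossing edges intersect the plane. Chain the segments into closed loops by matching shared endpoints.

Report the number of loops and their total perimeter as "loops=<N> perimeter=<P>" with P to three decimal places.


Straddling triangles (8 of 12):
  (v1,v3,v0) [++-] → (-1.775, -0.359821, -0.3827)–(-1.775, -0.865, -0.3827)  len=0.5052
  (v4,v1,v0) [-+-] → (0.738361, -0.865, -0.3827)–(-1.775, -0.865, -0.3827)  len=2.5134
  (v0,v3,v2) [-+-] → (-1.775, -0.359821, -0.3827)–(-1.775, 0.865, -0.3827)  len=1.2248
  (v5,v1,v4) [++-] → (0.738361, -0.865, -0.3827)–(1.775, -0.865, -0.3827)  len=1.0366
  (v3,v7,v2) [++-] → (-0.738361, 0.865, -0.3827)–(-1.775, 0.865, -0.3827)  len=1.0366
  (v2,v7,v6) [-+-] → (-0.738361, 0.865, -0.3827)–(1.775, 0.865, -0.3827)  len=2.5134
  (v6,v5,v4) [-+-] → (1.775, 0.359821, -0.3827)–(1.775, -0.865, -0.3827)  len=1.2248
  (v7,v5,v6) [++-] → (1.775, 0.359821, -0.3827)–(1.775, 0.865, -0.3827)  len=0.5052

Chained into 1 loop(s):
  loop 1: 8 segments, perimeter = 10.5600
Total perimeter = 10.560

loops=1 perimeter=10.560


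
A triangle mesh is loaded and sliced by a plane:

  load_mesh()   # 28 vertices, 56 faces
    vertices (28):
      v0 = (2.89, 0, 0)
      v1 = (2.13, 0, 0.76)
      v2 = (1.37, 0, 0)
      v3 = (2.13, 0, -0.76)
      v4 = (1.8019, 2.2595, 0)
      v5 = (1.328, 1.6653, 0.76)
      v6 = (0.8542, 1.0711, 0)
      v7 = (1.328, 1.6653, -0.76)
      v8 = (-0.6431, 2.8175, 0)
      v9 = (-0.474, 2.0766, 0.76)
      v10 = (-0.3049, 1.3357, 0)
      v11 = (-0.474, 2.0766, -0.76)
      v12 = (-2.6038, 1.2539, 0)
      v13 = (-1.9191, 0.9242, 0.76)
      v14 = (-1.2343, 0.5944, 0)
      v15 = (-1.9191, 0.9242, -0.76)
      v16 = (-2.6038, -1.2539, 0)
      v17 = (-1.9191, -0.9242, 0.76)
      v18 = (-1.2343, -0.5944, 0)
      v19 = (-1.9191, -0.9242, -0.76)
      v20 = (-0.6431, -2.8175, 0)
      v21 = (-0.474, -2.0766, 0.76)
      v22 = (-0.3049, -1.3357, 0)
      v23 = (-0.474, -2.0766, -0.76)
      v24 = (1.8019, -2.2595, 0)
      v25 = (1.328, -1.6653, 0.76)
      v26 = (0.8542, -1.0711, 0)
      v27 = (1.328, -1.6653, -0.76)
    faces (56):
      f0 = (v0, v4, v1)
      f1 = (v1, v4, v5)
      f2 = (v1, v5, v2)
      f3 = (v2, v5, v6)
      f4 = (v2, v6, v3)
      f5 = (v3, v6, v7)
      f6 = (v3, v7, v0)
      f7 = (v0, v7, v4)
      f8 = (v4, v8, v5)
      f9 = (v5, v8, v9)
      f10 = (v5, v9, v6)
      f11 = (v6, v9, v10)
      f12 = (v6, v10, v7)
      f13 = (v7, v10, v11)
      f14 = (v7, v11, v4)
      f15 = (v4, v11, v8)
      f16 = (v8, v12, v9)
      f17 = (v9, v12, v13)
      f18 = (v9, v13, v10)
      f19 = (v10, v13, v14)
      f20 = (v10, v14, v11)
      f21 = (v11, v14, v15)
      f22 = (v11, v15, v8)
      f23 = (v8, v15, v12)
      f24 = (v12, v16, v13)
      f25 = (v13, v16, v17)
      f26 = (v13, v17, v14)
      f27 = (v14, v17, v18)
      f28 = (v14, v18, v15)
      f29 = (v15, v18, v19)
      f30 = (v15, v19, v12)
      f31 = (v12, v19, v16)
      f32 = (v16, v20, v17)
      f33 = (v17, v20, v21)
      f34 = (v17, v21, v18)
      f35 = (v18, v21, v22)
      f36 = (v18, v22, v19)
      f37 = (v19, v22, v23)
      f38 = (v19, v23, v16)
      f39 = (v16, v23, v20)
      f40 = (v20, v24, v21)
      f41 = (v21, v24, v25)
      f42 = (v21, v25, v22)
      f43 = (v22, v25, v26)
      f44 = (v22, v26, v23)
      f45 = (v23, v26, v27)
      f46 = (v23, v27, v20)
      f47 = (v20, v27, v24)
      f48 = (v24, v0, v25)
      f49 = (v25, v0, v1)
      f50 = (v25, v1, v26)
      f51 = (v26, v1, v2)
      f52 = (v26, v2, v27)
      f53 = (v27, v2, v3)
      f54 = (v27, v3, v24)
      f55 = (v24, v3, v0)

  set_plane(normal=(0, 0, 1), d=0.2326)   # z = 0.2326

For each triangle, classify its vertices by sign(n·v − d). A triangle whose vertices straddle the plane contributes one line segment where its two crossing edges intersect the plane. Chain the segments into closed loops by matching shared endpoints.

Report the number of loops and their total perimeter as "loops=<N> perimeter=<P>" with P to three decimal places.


Straddling triangles (28 of 56):
  (v0,v4,v1) [--+] → (1.90232, 1.56797, 0.2326)–(2.6574, 0, 0.2326)  len=1.7403
  (v1,v4,v5) [+-+] → (1.90232, 1.56797, 0.2326)–(1.65686, 2.07764, 0.2326)  len=0.5657
  (v1,v5,v2) [++-] → (1.35715, 0.509669, 0.2326)–(1.6026, 0, 0.2326)  len=0.5657
  (v2,v5,v6) [-+-] → (1.35715, 0.509669, 0.2326)–(0.999208, 1.25296, 0.2326)  len=0.8250
  (v4,v8,v5) [--+] → (-0.0398397, 2.46487, 0.2326)–(1.65686, 2.07764, 0.2326)  len=1.7403
  (v5,v8,v9) [+-+] → (-0.0398397, 2.46487, 0.2326)–(-0.591346, 2.59075, 0.2326)  len=0.5657
  (v5,v9,v6) [++-] → (0.447701, 1.37884, 0.2326)–(0.999208, 1.25296, 0.2326)  len=0.5657
  (v6,v9,v10) [-+-] → (0.447701, 1.37884, 0.2326)–(-0.356654, 1.56245, 0.2326)  len=0.8250
  (v8,v12,v9) [--+] → (-1.95197, 1.50569, 0.2326)–(-0.591346, 2.59075, 0.2326)  len=1.7403
  (v9,v12,v13) [+-+] → (-1.95197, 1.50569, 0.2326)–(-2.39425, 1.15299, 0.2326)  len=0.5657
  (v9,v13,v10) [++-] → (-0.79893, 1.20976, 0.2326)–(-0.356654, 1.56245, 0.2326)  len=0.5657
  (v10,v13,v14) [-+-] → (-0.79893, 1.20976, 0.2326)–(-1.44388, 0.695336, 0.2326)  len=0.8250
  (v12,v16,v13) [--+] → (-2.39425, -0.587287, 0.2326)–(-2.39425, 1.15299, 0.2326)  len=1.7403
  (v13,v16,v17) [+-+] → (-2.39425, -0.587287, 0.2326)–(-2.39425, -1.15299, 0.2326)  len=0.5657
  (v13,v17,v14) [++-] → (-1.44388, 0.129628, 0.2326)–(-1.44388, 0.695336, 0.2326)  len=0.5657
  (v14,v17,v18) [-+-] → (-1.44388, 0.129628, 0.2326)–(-1.44388, -0.695336, 0.2326)  len=0.8250
  (v16,v20,v17) [--+] → (-1.03362, -2.23805, 0.2326)–(-2.39425, -1.15299, 0.2326)  len=1.7403
  (v17,v20,v21) [+-+] → (-1.03362, -2.23805, 0.2326)–(-0.591346, -2.59075, 0.2326)  len=0.5657
  (v17,v21,v18) [++-] → (-1.00161, -1.04803, 0.2326)–(-1.44388, -0.695336, 0.2326)  len=0.5657
  (v18,v21,v22) [-+-] → (-1.00161, -1.04803, 0.2326)–(-0.356654, -1.56245, 0.2326)  len=0.8250
  (v20,v24,v21) [--+] → (1.10535, -2.20352, 0.2326)–(-0.591346, -2.59075, 0.2326)  len=1.7403
  (v21,v24,v25) [+-+] → (1.10535, -2.20352, 0.2326)–(1.65686, -2.07764, 0.2326)  len=0.5657
  (v21,v25,v22) [++-] → (0.194853, -1.43657, 0.2326)–(-0.356654, -1.56245, 0.2326)  len=0.5657
  (v22,v25,v26) [-+-] → (0.194853, -1.43657, 0.2326)–(0.999208, -1.25296, 0.2326)  len=0.8250
  (v24,v0,v25) [--+] → (2.41195, -0.509669, 0.2326)–(1.65686, -2.07764, 0.2326)  len=1.7403
  (v25,v0,v1) [+-+] → (2.41195, -0.509669, 0.2326)–(2.6574, 0, 0.2326)  len=0.5657
  (v25,v1,v26) [++-] → (1.24466, -0.743287, 0.2326)–(0.999208, -1.25296, 0.2326)  len=0.5657
  (v26,v1,v2) [-+-] → (1.24466, -0.743287, 0.2326)–(1.6026, 0, 0.2326)  len=0.8250

Chained into 2 loop(s):
  loop 1: 14 segments, perimeter = 16.1420
  loop 2: 14 segments, perimeter = 9.7348
Total perimeter = 25.877

loops=2 perimeter=25.877


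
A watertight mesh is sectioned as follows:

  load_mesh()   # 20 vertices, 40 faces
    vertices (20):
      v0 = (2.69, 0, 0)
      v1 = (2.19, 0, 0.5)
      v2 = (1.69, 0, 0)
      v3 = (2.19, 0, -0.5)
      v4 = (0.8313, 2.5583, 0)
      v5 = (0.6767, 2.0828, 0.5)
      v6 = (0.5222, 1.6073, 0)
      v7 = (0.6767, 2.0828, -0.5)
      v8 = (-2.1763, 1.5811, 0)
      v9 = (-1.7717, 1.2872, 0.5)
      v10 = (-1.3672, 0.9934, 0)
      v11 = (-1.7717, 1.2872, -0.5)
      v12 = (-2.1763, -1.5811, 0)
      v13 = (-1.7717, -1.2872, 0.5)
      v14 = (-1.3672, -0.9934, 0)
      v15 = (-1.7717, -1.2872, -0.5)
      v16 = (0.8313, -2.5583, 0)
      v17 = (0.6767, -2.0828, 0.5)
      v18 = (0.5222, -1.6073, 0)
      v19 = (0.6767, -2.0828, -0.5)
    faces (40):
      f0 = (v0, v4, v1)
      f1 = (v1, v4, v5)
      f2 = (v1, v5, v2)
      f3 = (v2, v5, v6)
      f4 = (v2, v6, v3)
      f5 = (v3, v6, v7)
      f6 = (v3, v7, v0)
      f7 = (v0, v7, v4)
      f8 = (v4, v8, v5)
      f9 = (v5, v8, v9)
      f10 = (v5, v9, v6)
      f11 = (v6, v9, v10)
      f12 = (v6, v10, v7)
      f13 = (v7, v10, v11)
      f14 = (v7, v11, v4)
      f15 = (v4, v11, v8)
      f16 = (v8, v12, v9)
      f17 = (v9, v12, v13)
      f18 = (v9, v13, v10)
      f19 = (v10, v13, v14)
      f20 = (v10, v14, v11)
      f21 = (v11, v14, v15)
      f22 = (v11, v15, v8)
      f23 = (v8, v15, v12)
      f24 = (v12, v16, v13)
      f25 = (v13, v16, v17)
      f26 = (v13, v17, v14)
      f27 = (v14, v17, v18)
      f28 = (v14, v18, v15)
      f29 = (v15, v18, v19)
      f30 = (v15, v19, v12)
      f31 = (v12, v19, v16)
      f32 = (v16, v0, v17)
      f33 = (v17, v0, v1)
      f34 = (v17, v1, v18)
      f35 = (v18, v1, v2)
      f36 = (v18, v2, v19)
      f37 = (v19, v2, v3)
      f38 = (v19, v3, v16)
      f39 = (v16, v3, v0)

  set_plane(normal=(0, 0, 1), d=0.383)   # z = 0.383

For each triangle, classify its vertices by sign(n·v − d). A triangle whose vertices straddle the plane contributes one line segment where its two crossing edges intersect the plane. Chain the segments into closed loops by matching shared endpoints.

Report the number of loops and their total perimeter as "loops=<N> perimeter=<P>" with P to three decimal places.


loops=2 perimeter=25.745

Straddling triangles (20 of 40):
  (v0,v4,v1) [--+] → (1.87206, 0.598642, 0.383)–(2.307, 0, 0.383)  len=0.7400
  (v1,v4,v5) [+-+] → (1.87206, 0.598642, 0.383)–(0.712876, 2.19407, 0.383)  len=1.9721
  (v1,v5,v2) [++-] → (0.913812, 1.59542, 0.383)–(2.073, 0, 0.383)  len=1.9721
  (v2,v5,v6) [-+-] → (0.913812, 1.59542, 0.383)–(0.640547, 1.97153, 0.383)  len=0.4649
  (v4,v8,v5) [--+] → (0.009098, 1.9654, 0.383)–(0.712876, 2.19407, 0.383)  len=0.7400
  (v5,v8,v9) [+-+] → (0.009098, 1.9654, 0.383)–(-1.86638, 1.35597, 0.383)  len=1.9720
  (v5,v9,v6) [++-] → (-1.23493, 1.3621, 0.383)–(0.640547, 1.97153, 0.383)  len=1.9720
  (v6,v9,v10) [-+-] → (-1.23493, 1.3621, 0.383)–(-1.67705, 1.21845, 0.383)  len=0.4649
  (v8,v12,v9) [--+] → (-1.86638, 0.616018, 0.383)–(-1.86638, 1.35597, 0.383)  len=0.7400
  (v9,v12,v13) [+-+] → (-1.86638, 0.616018, 0.383)–(-1.86638, -1.35597, 0.383)  len=1.9720
  (v9,v13,v10) [++-] → (-1.67705, -0.75354, 0.383)–(-1.67705, 1.21845, 0.383)  len=1.9720
  (v10,v13,v14) [-+-] → (-1.67705, -0.75354, 0.383)–(-1.67705, -1.21845, 0.383)  len=0.4649
  (v12,v16,v13) [--+] → (-1.1626, -1.58464, 0.383)–(-1.86638, -1.35597, 0.383)  len=0.7400
  (v13,v16,v17) [+-+] → (-1.1626, -1.58464, 0.383)–(0.712876, -2.19407, 0.383)  len=1.9720
  (v13,v17,v14) [++-] → (0.198427, -1.82788, 0.383)–(-1.67705, -1.21845, 0.383)  len=1.9720
  (v14,v17,v18) [-+-] → (0.198427, -1.82788, 0.383)–(0.640547, -1.97153, 0.383)  len=0.4649
  (v16,v0,v17) [--+] → (1.14781, -1.59542, 0.383)–(0.712876, -2.19407, 0.383)  len=0.7400
  (v17,v0,v1) [+-+] → (1.14781, -1.59542, 0.383)–(2.307, 0, 0.383)  len=1.9721
  (v17,v1,v18) [++-] → (1.79973, -0.376108, 0.383)–(0.640547, -1.97153, 0.383)  len=1.9721
  (v18,v1,v2) [-+-] → (1.79973, -0.376108, 0.383)–(2.073, 0, 0.383)  len=0.4649

Chained into 2 loop(s):
  loop 1: 10 segments, perimeter = 13.5600
  loop 2: 10 segments, perimeter = 12.1846
Total perimeter = 25.745


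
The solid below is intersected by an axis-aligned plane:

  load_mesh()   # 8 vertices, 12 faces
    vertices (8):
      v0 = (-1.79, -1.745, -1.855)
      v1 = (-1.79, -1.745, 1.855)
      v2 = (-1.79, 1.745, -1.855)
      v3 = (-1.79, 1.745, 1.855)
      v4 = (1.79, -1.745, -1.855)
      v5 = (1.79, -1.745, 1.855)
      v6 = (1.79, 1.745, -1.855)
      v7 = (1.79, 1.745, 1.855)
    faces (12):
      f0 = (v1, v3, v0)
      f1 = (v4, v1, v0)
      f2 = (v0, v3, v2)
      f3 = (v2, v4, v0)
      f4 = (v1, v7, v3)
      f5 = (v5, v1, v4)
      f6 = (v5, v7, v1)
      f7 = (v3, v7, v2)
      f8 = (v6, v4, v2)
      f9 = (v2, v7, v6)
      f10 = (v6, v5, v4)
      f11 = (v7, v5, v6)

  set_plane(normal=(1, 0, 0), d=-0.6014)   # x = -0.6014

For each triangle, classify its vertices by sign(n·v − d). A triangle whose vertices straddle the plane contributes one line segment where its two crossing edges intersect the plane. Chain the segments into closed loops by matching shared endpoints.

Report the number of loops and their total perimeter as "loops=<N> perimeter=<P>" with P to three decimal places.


Straddling triangles (8 of 12):
  (v4,v1,v0) [+--] → (-0.6014, -1.745, 0.623239)–(-0.6014, -1.745, -1.855)  len=2.4782
  (v2,v4,v0) [-+-] → (-0.6014, 0.586281, -1.855)–(-0.6014, -1.745, -1.855)  len=2.3313
  (v1,v7,v3) [-+-] → (-0.6014, -0.586281, 1.855)–(-0.6014, 1.745, 1.855)  len=2.3313
  (v5,v1,v4) [+-+] → (-0.6014, -1.745, 1.855)–(-0.6014, -1.745, 0.623239)  len=1.2318
  (v5,v7,v1) [++-] → (-0.6014, -0.586281, 1.855)–(-0.6014, -1.745, 1.855)  len=1.1587
  (v3,v7,v2) [-+-] → (-0.6014, 1.745, 1.855)–(-0.6014, 1.745, -0.623239)  len=2.4782
  (v6,v4,v2) [++-] → (-0.6014, 0.586281, -1.855)–(-0.6014, 1.745, -1.855)  len=1.1587
  (v2,v7,v6) [-++] → (-0.6014, 1.745, -0.623239)–(-0.6014, 1.745, -1.855)  len=1.2318

Chained into 1 loop(s):
  loop 1: 8 segments, perimeter = 14.4000
Total perimeter = 14.400

loops=1 perimeter=14.400


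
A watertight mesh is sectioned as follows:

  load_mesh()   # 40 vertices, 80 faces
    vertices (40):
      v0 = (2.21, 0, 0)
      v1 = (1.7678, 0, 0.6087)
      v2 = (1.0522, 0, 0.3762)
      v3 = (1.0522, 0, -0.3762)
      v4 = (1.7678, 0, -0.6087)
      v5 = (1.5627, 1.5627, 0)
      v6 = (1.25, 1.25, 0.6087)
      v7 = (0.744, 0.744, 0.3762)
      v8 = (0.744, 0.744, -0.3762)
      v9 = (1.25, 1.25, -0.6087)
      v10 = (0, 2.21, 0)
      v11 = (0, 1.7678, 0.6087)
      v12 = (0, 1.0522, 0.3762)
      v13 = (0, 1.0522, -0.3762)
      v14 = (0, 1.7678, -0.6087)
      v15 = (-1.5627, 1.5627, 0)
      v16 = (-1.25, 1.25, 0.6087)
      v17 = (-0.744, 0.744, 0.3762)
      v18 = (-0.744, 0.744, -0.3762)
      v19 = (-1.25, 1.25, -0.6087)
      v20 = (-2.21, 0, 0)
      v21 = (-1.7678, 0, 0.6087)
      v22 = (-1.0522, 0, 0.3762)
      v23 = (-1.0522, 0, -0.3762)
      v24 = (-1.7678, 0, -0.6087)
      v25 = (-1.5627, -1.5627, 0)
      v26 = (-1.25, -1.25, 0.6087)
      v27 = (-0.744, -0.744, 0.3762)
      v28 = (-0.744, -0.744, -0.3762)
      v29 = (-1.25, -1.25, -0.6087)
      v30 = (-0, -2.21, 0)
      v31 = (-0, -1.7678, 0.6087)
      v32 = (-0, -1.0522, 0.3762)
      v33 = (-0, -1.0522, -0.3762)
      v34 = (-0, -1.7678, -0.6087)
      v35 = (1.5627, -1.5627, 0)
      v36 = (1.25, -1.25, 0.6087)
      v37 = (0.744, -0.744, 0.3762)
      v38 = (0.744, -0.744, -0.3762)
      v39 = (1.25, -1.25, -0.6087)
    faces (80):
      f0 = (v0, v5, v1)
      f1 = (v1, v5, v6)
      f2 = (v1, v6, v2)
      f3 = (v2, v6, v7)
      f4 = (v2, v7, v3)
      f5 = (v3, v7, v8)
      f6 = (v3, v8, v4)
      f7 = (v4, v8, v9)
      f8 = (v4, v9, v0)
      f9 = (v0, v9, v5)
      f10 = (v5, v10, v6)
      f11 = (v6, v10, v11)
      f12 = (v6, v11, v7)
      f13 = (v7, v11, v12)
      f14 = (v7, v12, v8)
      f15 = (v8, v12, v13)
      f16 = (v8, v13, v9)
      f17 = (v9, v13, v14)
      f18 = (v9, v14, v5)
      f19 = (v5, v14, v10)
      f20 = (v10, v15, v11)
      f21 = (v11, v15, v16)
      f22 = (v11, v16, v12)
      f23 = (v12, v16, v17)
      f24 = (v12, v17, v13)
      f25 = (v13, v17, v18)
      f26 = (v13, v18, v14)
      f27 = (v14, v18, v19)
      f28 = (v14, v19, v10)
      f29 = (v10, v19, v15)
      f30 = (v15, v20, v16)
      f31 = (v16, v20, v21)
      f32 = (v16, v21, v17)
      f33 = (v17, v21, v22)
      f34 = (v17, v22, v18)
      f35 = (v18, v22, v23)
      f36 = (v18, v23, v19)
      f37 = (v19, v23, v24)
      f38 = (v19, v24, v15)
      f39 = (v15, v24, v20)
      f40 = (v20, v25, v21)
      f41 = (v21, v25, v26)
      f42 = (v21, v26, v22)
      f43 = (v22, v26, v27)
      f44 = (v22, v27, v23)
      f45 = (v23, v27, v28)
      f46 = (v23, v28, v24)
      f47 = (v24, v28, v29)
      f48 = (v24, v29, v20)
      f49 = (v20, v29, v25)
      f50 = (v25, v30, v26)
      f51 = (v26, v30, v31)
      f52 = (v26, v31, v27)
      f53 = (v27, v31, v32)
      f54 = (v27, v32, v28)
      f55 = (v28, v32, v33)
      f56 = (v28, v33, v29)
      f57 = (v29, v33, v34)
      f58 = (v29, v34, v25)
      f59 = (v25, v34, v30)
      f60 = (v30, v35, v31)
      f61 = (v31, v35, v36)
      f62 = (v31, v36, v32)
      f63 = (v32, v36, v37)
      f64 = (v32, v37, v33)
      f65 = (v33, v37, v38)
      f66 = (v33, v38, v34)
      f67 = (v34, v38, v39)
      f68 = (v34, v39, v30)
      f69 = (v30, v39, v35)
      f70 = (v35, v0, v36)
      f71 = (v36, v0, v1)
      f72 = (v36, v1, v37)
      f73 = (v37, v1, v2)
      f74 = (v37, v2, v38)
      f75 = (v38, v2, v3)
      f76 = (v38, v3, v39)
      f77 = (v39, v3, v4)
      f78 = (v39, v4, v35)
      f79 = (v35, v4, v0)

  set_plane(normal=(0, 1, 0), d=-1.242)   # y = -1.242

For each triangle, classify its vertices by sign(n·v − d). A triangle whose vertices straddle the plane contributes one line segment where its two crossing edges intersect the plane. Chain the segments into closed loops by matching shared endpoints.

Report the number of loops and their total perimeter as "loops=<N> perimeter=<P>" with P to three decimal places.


loops=1 perimeter=8.070

Straddling triangles (22 of 80):
  (v20,v25,v21) [+-+] → (-1.69554, -1.242, 0)–(-1.60479, -1.242, 0.124918)  len=0.1544
  (v21,v25,v26) [+--] → (-1.60479, -1.242, 0.124918)–(-1.25331, -1.242, 0.6087)  len=0.5980
  (v21,v26,v22) [+-+] → (-1.25331, -1.242, 0.6087)–(-1.24873, -1.242, 0.607212)  len=0.0048
  (v22,v26,v27) [+-+] → (-1.24873, -1.242, 0.607212)–(-1.242, -1.242, 0.605024)  len=0.0071
  (v24,v28,v29) [++-] → (-1.242, -1.242, -0.605024)–(-1.25331, -1.242, -0.6087)  len=0.0119
  (v24,v29,v20) [+-+] → (-1.25331, -1.242, -0.6087)–(-1.25614, -1.242, -0.604804)  len=0.0048
  (v20,v29,v25) [+--] → (-1.25614, -1.242, -0.604804)–(-1.69554, -1.242, 0)  len=0.7476
  (v26,v31,v27) [--+] → (-0.382101, -1.242, 0.489293)–(-1.242, -1.242, 0.605024)  len=0.8677
  (v27,v31,v32) [+-+] → (-0.382101, -1.242, 0.489293)–(0, -1.242, 0.437866)  len=0.3855
  (v28,v33,v29) [++-] → (-1.19944, -1.242, -0.599297)–(-1.242, -1.242, -0.605024)  len=0.0429
  (v29,v33,v34) [-+-] → (-1.19944, -1.242, -0.599297)–(0, -1.242, -0.437866)  len=1.2103
  (v31,v36,v32) [--+] → (1.19944, -1.242, 0.599297)–(0, -1.242, 0.437866)  len=1.2103
  (v32,v36,v37) [+-+] → (1.19944, -1.242, 0.599297)–(1.242, -1.242, 0.605024)  len=0.0429
  (v33,v38,v34) [++-] → (0.382101, -1.242, -0.489293)–(0, -1.242, -0.437866)  len=0.3855
  (v34,v38,v39) [-+-] → (0.382101, -1.242, -0.489293)–(1.242, -1.242, -0.605024)  len=0.8677
  (v35,v0,v36) [-+-] → (1.69554, -1.242, 0)–(1.25614, -1.242, 0.604804)  len=0.7476
  (v36,v0,v1) [-++] → (1.25614, -1.242, 0.604804)–(1.25331, -1.242, 0.6087)  len=0.0048
  (v36,v1,v37) [-++] → (1.25331, -1.242, 0.6087)–(1.242, -1.242, 0.605024)  len=0.0119
  (v38,v3,v39) [++-] → (1.24873, -1.242, -0.607212)–(1.242, -1.242, -0.605024)  len=0.0071
  (v39,v3,v4) [-++] → (1.24873, -1.242, -0.607212)–(1.25331, -1.242, -0.6087)  len=0.0048
  (v39,v4,v35) [-+-] → (1.25331, -1.242, -0.6087)–(1.60479, -1.242, -0.124918)  len=0.5980
  (v35,v4,v0) [-++] → (1.60479, -1.242, -0.124918)–(1.69554, -1.242, 0)  len=0.1544

Chained into 1 loop(s):
  loop 1: 22 segments, perimeter = 8.0699
Total perimeter = 8.070
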